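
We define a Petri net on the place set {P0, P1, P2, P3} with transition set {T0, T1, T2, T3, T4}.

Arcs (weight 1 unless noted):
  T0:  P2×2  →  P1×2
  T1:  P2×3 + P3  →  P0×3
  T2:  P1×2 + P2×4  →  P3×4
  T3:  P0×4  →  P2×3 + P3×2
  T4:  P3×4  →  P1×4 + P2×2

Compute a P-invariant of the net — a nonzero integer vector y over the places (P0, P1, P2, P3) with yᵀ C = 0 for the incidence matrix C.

Incidence matrix C (rows=places, cols=transitions):
       T0   T1   T2   T3   T4
   P0   0    3    0   -4    0
   P1   2    0   -2    0    4
   P2  -2   -3   -4    3    2
   P3   0   -1    4    2   -4

Candidate y = [3, 2, 2, 3]; check y·C column-wise:
  col T0: 3·0 + 2·2 + 2·-2 + 3·0 = 0
  col T1: 3·3 + 2·0 + 2·-3 + 3·-1 = 0
  col T2: 3·0 + 2·-2 + 2·-4 + 3·4 = 0
  col T3: 3·-4 + 2·0 + 2·3 + 3·2 = 0
  col T4: 3·0 + 2·4 + 2·2 + 3·-4 = 0

y = (P0:3, P1:2, P2:2, P3:3)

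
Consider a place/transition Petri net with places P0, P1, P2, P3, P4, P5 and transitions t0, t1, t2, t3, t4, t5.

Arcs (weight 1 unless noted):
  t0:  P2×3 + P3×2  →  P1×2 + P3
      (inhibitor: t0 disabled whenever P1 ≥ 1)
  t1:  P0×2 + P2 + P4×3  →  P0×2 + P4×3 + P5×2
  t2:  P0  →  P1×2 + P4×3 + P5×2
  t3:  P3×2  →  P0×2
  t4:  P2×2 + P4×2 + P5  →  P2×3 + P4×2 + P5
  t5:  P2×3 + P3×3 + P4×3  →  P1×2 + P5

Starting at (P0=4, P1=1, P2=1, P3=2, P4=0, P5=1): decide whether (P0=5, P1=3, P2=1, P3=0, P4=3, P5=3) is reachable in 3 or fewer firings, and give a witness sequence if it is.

step 1: fire t2:  (P0=4, P1=1, P2=1, P3=2, P4=0, P5=1) → (P0=3, P1=3, P2=1, P3=2, P4=3, P5=3)
step 2: fire t3:  (P0=3, P1=3, P2=1, P3=2, P4=3, P5=3) → (P0=5, P1=3, P2=1, P3=0, P4=3, P5=3)

YES — reachable via ⟨t2, t3⟩ (2 firings)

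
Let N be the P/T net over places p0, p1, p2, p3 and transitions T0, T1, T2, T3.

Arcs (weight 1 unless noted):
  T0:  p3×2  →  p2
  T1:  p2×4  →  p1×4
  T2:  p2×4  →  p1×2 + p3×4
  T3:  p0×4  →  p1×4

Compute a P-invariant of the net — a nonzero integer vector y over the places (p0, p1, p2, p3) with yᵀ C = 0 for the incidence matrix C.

y = (p0:2, p1:2, p2:2, p3:1)

Incidence matrix C (rows=places, cols=transitions):
       T0   T1   T2   T3
   p0   0    0    0   -4
   p1   0    4    2    4
   p2   1   -4   -4    0
   p3  -2    0    4    0

Candidate y = [2, 2, 2, 1]; check y·C column-wise:
  col T0: 2·0 + 2·0 + 2·1 + 1·-2 = 0
  col T1: 2·0 + 2·4 + 2·-4 + 1·0 = 0
  col T2: 2·0 + 2·2 + 2·-4 + 1·4 = 0
  col T3: 2·-4 + 2·4 + 2·0 + 1·0 = 0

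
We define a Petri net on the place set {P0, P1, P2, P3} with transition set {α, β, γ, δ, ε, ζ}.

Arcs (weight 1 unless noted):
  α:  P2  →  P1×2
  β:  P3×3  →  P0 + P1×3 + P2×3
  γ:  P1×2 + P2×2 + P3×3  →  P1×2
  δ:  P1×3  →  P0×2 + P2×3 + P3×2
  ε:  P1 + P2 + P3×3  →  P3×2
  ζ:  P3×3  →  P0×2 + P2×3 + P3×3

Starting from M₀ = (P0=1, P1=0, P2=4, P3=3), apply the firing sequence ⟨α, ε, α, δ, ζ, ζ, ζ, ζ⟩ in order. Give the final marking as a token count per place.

(P0=11, P1=0, P2=16, P3=4)

step 1: fire α:  (P0=1, P1=0, P2=4, P3=3) → (P0=1, P1=2, P2=3, P3=3)
step 2: fire ε:  (P0=1, P1=2, P2=3, P3=3) → (P0=1, P1=1, P2=2, P3=2)
step 3: fire α:  (P0=1, P1=1, P2=2, P3=2) → (P0=1, P1=3, P2=1, P3=2)
step 4: fire δ:  (P0=1, P1=3, P2=1, P3=2) → (P0=3, P1=0, P2=4, P3=4)
step 5: fire ζ:  (P0=3, P1=0, P2=4, P3=4) → (P0=5, P1=0, P2=7, P3=4)
step 6: fire ζ:  (P0=5, P1=0, P2=7, P3=4) → (P0=7, P1=0, P2=10, P3=4)
step 7: fire ζ:  (P0=7, P1=0, P2=10, P3=4) → (P0=9, P1=0, P2=13, P3=4)
step 8: fire ζ:  (P0=9, P1=0, P2=13, P3=4) → (P0=11, P1=0, P2=16, P3=4)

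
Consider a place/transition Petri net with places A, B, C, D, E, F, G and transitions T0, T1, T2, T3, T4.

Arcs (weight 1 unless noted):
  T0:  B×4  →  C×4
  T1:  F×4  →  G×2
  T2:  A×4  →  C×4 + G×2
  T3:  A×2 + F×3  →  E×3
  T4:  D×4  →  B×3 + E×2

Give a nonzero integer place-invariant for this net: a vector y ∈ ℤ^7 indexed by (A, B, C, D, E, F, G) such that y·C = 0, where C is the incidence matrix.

Incidence matrix C (rows=places, cols=transitions):
       T0   T1   T2   T3   T4
    A   0    0   -4   -2    0
    B  -4    0    0    0    3
    C   4    0    4    0    0
    D   0    0    0    0   -4
    E   0    0    0    3    2
    F   0   -4    0   -3    0
    G   0    2    2    0    0

Candidate y = [12, 12, 12, 13, 8, 0, 0]; check y·C column-wise:
  col T0: 12·0 + 12·-4 + 12·4 + 13·0 + 8·0 = 0
  col T1: 12·0 + 12·0 + 12·0 + 13·0 + 8·0 + 0·-4 + 0·2 = 0
  col T2: 12·-4 + 12·0 + 12·4 + 13·0 + 8·0 + 0·2 = 0
  col T3: 12·-2 + 12·0 + 12·0 + 13·0 + 8·3 + 0·-3 = 0
  col T4: 12·0 + 12·3 + 12·0 + 13·-4 + 8·2 = 0

y = (A:12, B:12, C:12, D:13, E:8, F:0, G:0)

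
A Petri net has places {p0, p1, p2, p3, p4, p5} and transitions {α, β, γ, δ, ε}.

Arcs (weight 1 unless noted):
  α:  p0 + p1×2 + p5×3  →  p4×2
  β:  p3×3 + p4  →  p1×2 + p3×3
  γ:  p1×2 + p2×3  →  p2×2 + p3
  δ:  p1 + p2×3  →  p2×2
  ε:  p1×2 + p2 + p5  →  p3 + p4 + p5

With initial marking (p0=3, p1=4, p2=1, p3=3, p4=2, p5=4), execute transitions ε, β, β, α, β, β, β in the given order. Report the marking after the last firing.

step 1: fire ε:  (p0=3, p1=4, p2=1, p3=3, p4=2, p5=4) → (p0=3, p1=2, p2=0, p3=4, p4=3, p5=4)
step 2: fire β:  (p0=3, p1=2, p2=0, p3=4, p4=3, p5=4) → (p0=3, p1=4, p2=0, p3=4, p4=2, p5=4)
step 3: fire β:  (p0=3, p1=4, p2=0, p3=4, p4=2, p5=4) → (p0=3, p1=6, p2=0, p3=4, p4=1, p5=4)
step 4: fire α:  (p0=3, p1=6, p2=0, p3=4, p4=1, p5=4) → (p0=2, p1=4, p2=0, p3=4, p4=3, p5=1)
step 5: fire β:  (p0=2, p1=4, p2=0, p3=4, p4=3, p5=1) → (p0=2, p1=6, p2=0, p3=4, p4=2, p5=1)
step 6: fire β:  (p0=2, p1=6, p2=0, p3=4, p4=2, p5=1) → (p0=2, p1=8, p2=0, p3=4, p4=1, p5=1)
step 7: fire β:  (p0=2, p1=8, p2=0, p3=4, p4=1, p5=1) → (p0=2, p1=10, p2=0, p3=4, p4=0, p5=1)

(p0=2, p1=10, p2=0, p3=4, p4=0, p5=1)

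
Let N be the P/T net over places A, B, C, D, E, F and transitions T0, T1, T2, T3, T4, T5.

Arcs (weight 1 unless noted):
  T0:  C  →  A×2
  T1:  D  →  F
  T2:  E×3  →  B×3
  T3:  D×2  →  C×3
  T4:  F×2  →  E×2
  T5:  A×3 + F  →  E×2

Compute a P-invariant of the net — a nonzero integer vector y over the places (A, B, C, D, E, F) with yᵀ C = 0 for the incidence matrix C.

Incidence matrix C (rows=places, cols=transitions):
       T0   T1   T2   T3   T4   T5
    A   2    0    0    0    0   -3
    B   0    0    3    0    0    0
    C  -1    0    0    3    0    0
    D   0   -1    0   -2    0    0
    E   0    0   -3    0    2    2
    F   0    1    0    0   -2   -1

Candidate y = [1, 3, 2, 3, 3, 3]; check y·C column-wise:
  col T0: 1·2 + 3·0 + 2·-1 + 3·0 + 3·0 + 3·0 = 0
  col T1: 1·0 + 3·0 + 2·0 + 3·-1 + 3·0 + 3·1 = 0
  col T2: 1·0 + 3·3 + 2·0 + 3·0 + 3·-3 + 3·0 = 0
  col T3: 1·0 + 3·0 + 2·3 + 3·-2 + 3·0 + 3·0 = 0
  col T4: 1·0 + 3·0 + 2·0 + 3·0 + 3·2 + 3·-2 = 0
  col T5: 1·-3 + 3·0 + 2·0 + 3·0 + 3·2 + 3·-1 = 0

y = (A:1, B:3, C:2, D:3, E:3, F:3)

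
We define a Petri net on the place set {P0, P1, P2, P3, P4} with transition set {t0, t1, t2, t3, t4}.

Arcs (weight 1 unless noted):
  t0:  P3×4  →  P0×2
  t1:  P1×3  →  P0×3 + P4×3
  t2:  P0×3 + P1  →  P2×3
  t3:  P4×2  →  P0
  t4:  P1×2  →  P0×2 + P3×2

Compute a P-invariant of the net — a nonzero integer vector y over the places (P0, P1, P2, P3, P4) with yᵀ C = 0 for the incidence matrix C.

y = (P0:2, P1:3, P2:3, P3:1, P4:1)

Incidence matrix C (rows=places, cols=transitions):
       t0   t1   t2   t3   t4
   P0   2    3   -3    1    2
   P1   0   -3   -1    0   -2
   P2   0    0    3    0    0
   P3  -4    0    0    0    2
   P4   0    3    0   -2    0

Candidate y = [2, 3, 3, 1, 1]; check y·C column-wise:
  col t0: 2·2 + 3·0 + 3·0 + 1·-4 + 1·0 = 0
  col t1: 2·3 + 3·-3 + 3·0 + 1·0 + 1·3 = 0
  col t2: 2·-3 + 3·-1 + 3·3 + 1·0 + 1·0 = 0
  col t3: 2·1 + 3·0 + 3·0 + 1·0 + 1·-2 = 0
  col t4: 2·2 + 3·-2 + 3·0 + 1·2 + 1·0 = 0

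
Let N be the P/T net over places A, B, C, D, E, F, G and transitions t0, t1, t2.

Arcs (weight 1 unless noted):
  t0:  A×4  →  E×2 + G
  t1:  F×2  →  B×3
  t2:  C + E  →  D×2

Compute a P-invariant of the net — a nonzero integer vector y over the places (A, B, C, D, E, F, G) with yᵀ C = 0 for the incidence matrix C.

Incidence matrix C (rows=places, cols=transitions):
       t0   t1   t2
    A  -4    0    0
    B   0    3    0
    C   0    0   -1
    D   0    0    2
    E   2    0   -1
    F   0   -2    0
    G   1    0    0

Candidate y = [0, 0, 2, 1, 0, 0, 0]; check y·C column-wise:
  col t0: 0·-4 + 2·0 + 1·0 + 0·2 + 0·1 = 0
  col t1: 0·3 + 2·0 + 1·0 + 0·-2 = 0
  col t2: 2·-1 + 1·2 + 0·-1 = 0

y = (A:0, B:0, C:2, D:1, E:0, F:0, G:0)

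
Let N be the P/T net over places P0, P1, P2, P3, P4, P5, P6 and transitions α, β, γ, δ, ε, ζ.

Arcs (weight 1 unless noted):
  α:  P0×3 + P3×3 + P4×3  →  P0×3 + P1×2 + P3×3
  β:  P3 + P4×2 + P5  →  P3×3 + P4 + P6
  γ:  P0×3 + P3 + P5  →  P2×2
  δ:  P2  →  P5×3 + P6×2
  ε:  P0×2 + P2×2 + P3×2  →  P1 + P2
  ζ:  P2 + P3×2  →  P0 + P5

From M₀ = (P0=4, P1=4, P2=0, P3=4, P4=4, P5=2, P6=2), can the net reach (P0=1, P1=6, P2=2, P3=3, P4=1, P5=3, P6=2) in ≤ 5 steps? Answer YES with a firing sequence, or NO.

NO — not reachable within 5 firings

depth 0: 1 marking
depth 1: 4 markings reached so far
depth 2: 10 markings reached so far
depth 3: 17 markings reached so far
depth 4: 26 markings reached so far
depth 5: 34 markings reached so far
target is not among the 34 markings reachable within 5 steps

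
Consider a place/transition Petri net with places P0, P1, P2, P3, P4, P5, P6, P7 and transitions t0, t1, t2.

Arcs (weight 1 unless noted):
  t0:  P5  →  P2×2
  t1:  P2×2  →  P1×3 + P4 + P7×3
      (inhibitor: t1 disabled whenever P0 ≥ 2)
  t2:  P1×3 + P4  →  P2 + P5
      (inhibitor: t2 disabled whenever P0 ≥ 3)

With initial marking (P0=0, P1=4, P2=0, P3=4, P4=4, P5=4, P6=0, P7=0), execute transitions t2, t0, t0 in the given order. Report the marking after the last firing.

step 1: fire t2:  (P0=0, P1=4, P2=0, P3=4, P4=4, P5=4, P6=0, P7=0) → (P0=0, P1=1, P2=1, P3=4, P4=3, P5=5, P6=0, P7=0)
step 2: fire t0:  (P0=0, P1=1, P2=1, P3=4, P4=3, P5=5, P6=0, P7=0) → (P0=0, P1=1, P2=3, P3=4, P4=3, P5=4, P6=0, P7=0)
step 3: fire t0:  (P0=0, P1=1, P2=3, P3=4, P4=3, P5=4, P6=0, P7=0) → (P0=0, P1=1, P2=5, P3=4, P4=3, P5=3, P6=0, P7=0)

(P0=0, P1=1, P2=5, P3=4, P4=3, P5=3, P6=0, P7=0)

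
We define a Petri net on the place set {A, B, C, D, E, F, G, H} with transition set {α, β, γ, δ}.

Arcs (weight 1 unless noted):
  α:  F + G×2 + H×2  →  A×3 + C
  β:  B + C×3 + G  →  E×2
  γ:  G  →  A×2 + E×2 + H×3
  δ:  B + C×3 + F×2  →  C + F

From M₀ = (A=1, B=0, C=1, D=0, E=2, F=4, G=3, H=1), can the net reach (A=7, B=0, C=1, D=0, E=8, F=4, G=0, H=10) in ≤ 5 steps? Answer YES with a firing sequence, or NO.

YES — reachable via ⟨γ, γ, γ⟩ (3 firings)

step 1: fire γ:  (A=1, B=0, C=1, D=0, E=2, F=4, G=3, H=1) → (A=3, B=0, C=1, D=0, E=4, F=4, G=2, H=4)
step 2: fire γ:  (A=3, B=0, C=1, D=0, E=4, F=4, G=2, H=4) → (A=5, B=0, C=1, D=0, E=6, F=4, G=1, H=7)
step 3: fire γ:  (A=5, B=0, C=1, D=0, E=6, F=4, G=1, H=7) → (A=7, B=0, C=1, D=0, E=8, F=4, G=0, H=10)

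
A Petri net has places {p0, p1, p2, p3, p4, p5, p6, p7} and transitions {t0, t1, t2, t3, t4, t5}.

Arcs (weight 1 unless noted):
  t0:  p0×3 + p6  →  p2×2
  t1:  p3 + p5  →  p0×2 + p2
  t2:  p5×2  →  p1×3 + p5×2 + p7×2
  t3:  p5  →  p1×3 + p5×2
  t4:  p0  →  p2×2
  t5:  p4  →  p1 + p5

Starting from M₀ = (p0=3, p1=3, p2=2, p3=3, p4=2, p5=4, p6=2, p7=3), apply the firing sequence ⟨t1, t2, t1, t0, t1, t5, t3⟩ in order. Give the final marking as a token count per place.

(p0=6, p1=10, p2=7, p3=0, p4=1, p5=3, p6=1, p7=5)

step 1: fire t1:  (p0=3, p1=3, p2=2, p3=3, p4=2, p5=4, p6=2, p7=3) → (p0=5, p1=3, p2=3, p3=2, p4=2, p5=3, p6=2, p7=3)
step 2: fire t2:  (p0=5, p1=3, p2=3, p3=2, p4=2, p5=3, p6=2, p7=3) → (p0=5, p1=6, p2=3, p3=2, p4=2, p5=3, p6=2, p7=5)
step 3: fire t1:  (p0=5, p1=6, p2=3, p3=2, p4=2, p5=3, p6=2, p7=5) → (p0=7, p1=6, p2=4, p3=1, p4=2, p5=2, p6=2, p7=5)
step 4: fire t0:  (p0=7, p1=6, p2=4, p3=1, p4=2, p5=2, p6=2, p7=5) → (p0=4, p1=6, p2=6, p3=1, p4=2, p5=2, p6=1, p7=5)
step 5: fire t1:  (p0=4, p1=6, p2=6, p3=1, p4=2, p5=2, p6=1, p7=5) → (p0=6, p1=6, p2=7, p3=0, p4=2, p5=1, p6=1, p7=5)
step 6: fire t5:  (p0=6, p1=6, p2=7, p3=0, p4=2, p5=1, p6=1, p7=5) → (p0=6, p1=7, p2=7, p3=0, p4=1, p5=2, p6=1, p7=5)
step 7: fire t3:  (p0=6, p1=7, p2=7, p3=0, p4=1, p5=2, p6=1, p7=5) → (p0=6, p1=10, p2=7, p3=0, p4=1, p5=3, p6=1, p7=5)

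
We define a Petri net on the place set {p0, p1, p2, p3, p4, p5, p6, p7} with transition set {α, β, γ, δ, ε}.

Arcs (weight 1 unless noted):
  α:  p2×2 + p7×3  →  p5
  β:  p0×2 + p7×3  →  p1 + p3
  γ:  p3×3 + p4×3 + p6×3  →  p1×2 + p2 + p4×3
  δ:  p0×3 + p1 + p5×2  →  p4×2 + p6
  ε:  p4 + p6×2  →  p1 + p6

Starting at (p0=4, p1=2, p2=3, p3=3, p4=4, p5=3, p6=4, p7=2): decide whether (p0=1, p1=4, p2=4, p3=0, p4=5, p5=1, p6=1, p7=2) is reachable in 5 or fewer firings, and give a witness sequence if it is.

step 1: fire γ:  (p0=4, p1=2, p2=3, p3=3, p4=4, p5=3, p6=4, p7=2) → (p0=4, p1=4, p2=4, p3=0, p4=4, p5=3, p6=1, p7=2)
step 2: fire δ:  (p0=4, p1=4, p2=4, p3=0, p4=4, p5=3, p6=1, p7=2) → (p0=1, p1=3, p2=4, p3=0, p4=6, p5=1, p6=2, p7=2)
step 3: fire ε:  (p0=1, p1=3, p2=4, p3=0, p4=6, p5=1, p6=2, p7=2) → (p0=1, p1=4, p2=4, p3=0, p4=5, p5=1, p6=1, p7=2)

YES — reachable via ⟨γ, δ, ε⟩ (3 firings)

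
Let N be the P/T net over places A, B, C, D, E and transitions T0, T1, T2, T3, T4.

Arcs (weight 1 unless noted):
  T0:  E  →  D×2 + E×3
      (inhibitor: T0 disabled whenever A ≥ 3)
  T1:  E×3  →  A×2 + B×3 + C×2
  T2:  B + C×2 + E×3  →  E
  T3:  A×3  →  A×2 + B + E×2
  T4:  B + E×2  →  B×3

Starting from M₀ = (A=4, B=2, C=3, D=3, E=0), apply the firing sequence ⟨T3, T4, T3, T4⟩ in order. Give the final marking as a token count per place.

(A=2, B=8, C=3, D=3, E=0)

step 1: fire T3:  (A=4, B=2, C=3, D=3, E=0) → (A=3, B=3, C=3, D=3, E=2)
step 2: fire T4:  (A=3, B=3, C=3, D=3, E=2) → (A=3, B=5, C=3, D=3, E=0)
step 3: fire T3:  (A=3, B=5, C=3, D=3, E=0) → (A=2, B=6, C=3, D=3, E=2)
step 4: fire T4:  (A=2, B=6, C=3, D=3, E=2) → (A=2, B=8, C=3, D=3, E=0)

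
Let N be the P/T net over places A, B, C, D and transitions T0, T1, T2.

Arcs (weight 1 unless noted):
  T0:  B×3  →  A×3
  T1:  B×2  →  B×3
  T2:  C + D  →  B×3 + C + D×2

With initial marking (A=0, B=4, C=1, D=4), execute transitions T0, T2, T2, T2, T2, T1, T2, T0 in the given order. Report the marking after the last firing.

(A=6, B=14, C=1, D=9)

step 1: fire T0:  (A=0, B=4, C=1, D=4) → (A=3, B=1, C=1, D=4)
step 2: fire T2:  (A=3, B=1, C=1, D=4) → (A=3, B=4, C=1, D=5)
step 3: fire T2:  (A=3, B=4, C=1, D=5) → (A=3, B=7, C=1, D=6)
step 4: fire T2:  (A=3, B=7, C=1, D=6) → (A=3, B=10, C=1, D=7)
step 5: fire T2:  (A=3, B=10, C=1, D=7) → (A=3, B=13, C=1, D=8)
step 6: fire T1:  (A=3, B=13, C=1, D=8) → (A=3, B=14, C=1, D=8)
step 7: fire T2:  (A=3, B=14, C=1, D=8) → (A=3, B=17, C=1, D=9)
step 8: fire T0:  (A=3, B=17, C=1, D=9) → (A=6, B=14, C=1, D=9)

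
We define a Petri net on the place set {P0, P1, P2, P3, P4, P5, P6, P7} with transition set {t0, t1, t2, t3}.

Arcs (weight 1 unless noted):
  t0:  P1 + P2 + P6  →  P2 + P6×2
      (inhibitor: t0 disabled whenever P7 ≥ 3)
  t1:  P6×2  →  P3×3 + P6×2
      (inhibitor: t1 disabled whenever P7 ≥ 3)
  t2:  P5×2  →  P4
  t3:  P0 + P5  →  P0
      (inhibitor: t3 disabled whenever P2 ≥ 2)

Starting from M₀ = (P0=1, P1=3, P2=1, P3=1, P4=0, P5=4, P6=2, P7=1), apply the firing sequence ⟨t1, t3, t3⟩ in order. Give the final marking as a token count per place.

(P0=1, P1=3, P2=1, P3=4, P4=0, P5=2, P6=2, P7=1)

step 1: fire t1:  (P0=1, P1=3, P2=1, P3=1, P4=0, P5=4, P6=2, P7=1) → (P0=1, P1=3, P2=1, P3=4, P4=0, P5=4, P6=2, P7=1)
step 2: fire t3:  (P0=1, P1=3, P2=1, P3=4, P4=0, P5=4, P6=2, P7=1) → (P0=1, P1=3, P2=1, P3=4, P4=0, P5=3, P6=2, P7=1)
step 3: fire t3:  (P0=1, P1=3, P2=1, P3=4, P4=0, P5=3, P6=2, P7=1) → (P0=1, P1=3, P2=1, P3=4, P4=0, P5=2, P6=2, P7=1)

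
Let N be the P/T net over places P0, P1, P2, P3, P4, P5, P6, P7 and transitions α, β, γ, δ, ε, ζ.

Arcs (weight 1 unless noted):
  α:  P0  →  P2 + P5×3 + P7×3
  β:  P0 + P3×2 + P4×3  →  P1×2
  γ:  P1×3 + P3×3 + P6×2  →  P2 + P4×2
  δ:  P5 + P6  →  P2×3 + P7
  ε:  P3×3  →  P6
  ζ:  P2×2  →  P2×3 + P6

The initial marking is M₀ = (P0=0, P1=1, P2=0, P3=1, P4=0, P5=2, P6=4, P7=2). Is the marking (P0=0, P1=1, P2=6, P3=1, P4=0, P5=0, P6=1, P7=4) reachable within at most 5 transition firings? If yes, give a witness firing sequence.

NO — not reachable within 5 firings

depth 0: 1 marking
depth 1: 2 markings reached so far
depth 2: 4 markings reached so far
depth 3: 6 markings reached so far
depth 4: 8 markings reached so far
depth 5: 10 markings reached so far
target is not among the 10 markings reachable within 5 steps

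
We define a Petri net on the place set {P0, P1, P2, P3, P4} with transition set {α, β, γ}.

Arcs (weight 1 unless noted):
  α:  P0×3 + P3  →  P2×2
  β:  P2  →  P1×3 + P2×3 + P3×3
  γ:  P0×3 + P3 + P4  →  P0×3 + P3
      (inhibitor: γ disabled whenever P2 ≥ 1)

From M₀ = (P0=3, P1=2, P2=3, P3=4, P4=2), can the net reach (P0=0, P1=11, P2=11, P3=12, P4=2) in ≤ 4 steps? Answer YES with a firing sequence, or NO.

YES — reachable via ⟨α, β, β, β⟩ (4 firings)

step 1: fire α:  (P0=3, P1=2, P2=3, P3=4, P4=2) → (P0=0, P1=2, P2=5, P3=3, P4=2)
step 2: fire β:  (P0=0, P1=2, P2=5, P3=3, P4=2) → (P0=0, P1=5, P2=7, P3=6, P4=2)
step 3: fire β:  (P0=0, P1=5, P2=7, P3=6, P4=2) → (P0=0, P1=8, P2=9, P3=9, P4=2)
step 4: fire β:  (P0=0, P1=8, P2=9, P3=9, P4=2) → (P0=0, P1=11, P2=11, P3=12, P4=2)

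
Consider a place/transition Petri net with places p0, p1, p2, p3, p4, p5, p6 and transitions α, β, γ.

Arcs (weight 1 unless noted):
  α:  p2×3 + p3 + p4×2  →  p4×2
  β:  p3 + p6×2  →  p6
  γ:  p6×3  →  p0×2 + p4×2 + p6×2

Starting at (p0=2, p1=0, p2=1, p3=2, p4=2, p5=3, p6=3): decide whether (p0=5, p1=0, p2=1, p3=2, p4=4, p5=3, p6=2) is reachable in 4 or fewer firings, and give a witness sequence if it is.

NO — not reachable within 4 firings

depth 0: 1 marking
depth 1: 3 markings reached so far
depth 2: 5 markings reached so far
depth 3: 5 markings reached so far
(frontier empty at depth 3; search complete)
target is not among the 5 markings reachable within 4 steps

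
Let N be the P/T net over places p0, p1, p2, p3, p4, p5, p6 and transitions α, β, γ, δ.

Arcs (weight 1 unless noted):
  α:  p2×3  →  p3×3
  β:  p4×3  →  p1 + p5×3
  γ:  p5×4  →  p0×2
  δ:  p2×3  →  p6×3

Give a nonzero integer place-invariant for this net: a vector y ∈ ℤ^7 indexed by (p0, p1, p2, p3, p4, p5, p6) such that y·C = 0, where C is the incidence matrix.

y = (p0:0, p1:3, p2:0, p3:0, p4:1, p5:0, p6:0)

Incidence matrix C (rows=places, cols=transitions):
        α    β    γ    δ
   p0   0    0    2    0
   p1   0    1    0    0
   p2  -3    0    0   -3
   p3   3    0    0    0
   p4   0   -3    0    0
   p5   0    3   -4    0
   p6   0    0    0    3

Candidate y = [0, 3, 0, 0, 1, 0, 0]; check y·C column-wise:
  col α: 3·0 + 0·-3 + 0·3 + 1·0 = 0
  col β: 3·1 + 1·-3 + 0·3 = 0
  col γ: 0·2 + 3·0 + 1·0 + 0·-4 = 0
  col δ: 3·0 + 0·-3 + 1·0 + 0·3 = 0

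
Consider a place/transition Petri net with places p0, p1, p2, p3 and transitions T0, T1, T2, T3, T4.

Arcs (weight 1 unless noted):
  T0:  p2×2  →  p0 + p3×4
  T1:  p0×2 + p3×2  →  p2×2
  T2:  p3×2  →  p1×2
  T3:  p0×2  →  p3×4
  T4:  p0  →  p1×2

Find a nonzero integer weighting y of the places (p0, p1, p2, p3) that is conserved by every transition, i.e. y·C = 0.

y = (p0:2, p1:1, p2:3, p3:1)

Incidence matrix C (rows=places, cols=transitions):
       T0   T1   T2   T3   T4
   p0   1   -2    0   -2   -1
   p1   0    0    2    0    2
   p2  -2    2    0    0    0
   p3   4   -2   -2    4    0

Candidate y = [2, 1, 3, 1]; check y·C column-wise:
  col T0: 2·1 + 1·0 + 3·-2 + 1·4 = 0
  col T1: 2·-2 + 1·0 + 3·2 + 1·-2 = 0
  col T2: 2·0 + 1·2 + 3·0 + 1·-2 = 0
  col T3: 2·-2 + 1·0 + 3·0 + 1·4 = 0
  col T4: 2·-1 + 1·2 + 3·0 + 1·0 = 0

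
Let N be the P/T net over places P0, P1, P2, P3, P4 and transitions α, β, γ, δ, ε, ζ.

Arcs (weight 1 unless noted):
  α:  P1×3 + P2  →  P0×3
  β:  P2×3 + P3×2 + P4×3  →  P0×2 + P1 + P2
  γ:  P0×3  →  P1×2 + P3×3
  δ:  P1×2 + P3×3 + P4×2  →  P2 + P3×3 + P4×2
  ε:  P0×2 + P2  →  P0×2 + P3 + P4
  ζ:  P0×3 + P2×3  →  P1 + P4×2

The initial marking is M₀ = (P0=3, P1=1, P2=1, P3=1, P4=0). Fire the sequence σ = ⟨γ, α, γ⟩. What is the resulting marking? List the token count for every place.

(P0=0, P1=2, P2=0, P3=7, P4=0)

step 1: fire γ:  (P0=3, P1=1, P2=1, P3=1, P4=0) → (P0=0, P1=3, P2=1, P3=4, P4=0)
step 2: fire α:  (P0=0, P1=3, P2=1, P3=4, P4=0) → (P0=3, P1=0, P2=0, P3=4, P4=0)
step 3: fire γ:  (P0=3, P1=0, P2=0, P3=4, P4=0) → (P0=0, P1=2, P2=0, P3=7, P4=0)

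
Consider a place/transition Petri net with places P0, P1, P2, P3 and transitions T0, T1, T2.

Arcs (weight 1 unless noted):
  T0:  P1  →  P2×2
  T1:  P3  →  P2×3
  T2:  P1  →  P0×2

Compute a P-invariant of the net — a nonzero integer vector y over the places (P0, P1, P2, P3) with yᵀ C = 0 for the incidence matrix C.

Incidence matrix C (rows=places, cols=transitions):
       T0   T1   T2
   P0   0    0    2
   P1  -1    0   -1
   P2   2    3    0
   P3   0   -1    0

Candidate y = [1, 2, 1, 3]; check y·C column-wise:
  col T0: 1·0 + 2·-1 + 1·2 + 3·0 = 0
  col T1: 1·0 + 2·0 + 1·3 + 3·-1 = 0
  col T2: 1·2 + 2·-1 + 1·0 + 3·0 = 0

y = (P0:1, P1:2, P2:1, P3:3)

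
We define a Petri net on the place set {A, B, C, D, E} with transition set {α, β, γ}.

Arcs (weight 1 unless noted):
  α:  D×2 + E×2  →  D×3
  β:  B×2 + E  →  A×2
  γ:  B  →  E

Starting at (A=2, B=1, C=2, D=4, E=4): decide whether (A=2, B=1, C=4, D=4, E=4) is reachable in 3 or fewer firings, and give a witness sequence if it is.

depth 0: 1 marking
depth 1: 3 markings reached so far
depth 2: 5 markings reached so far
depth 3: 6 markings reached so far
target is not among the 6 markings reachable within 3 steps

NO — not reachable within 3 firings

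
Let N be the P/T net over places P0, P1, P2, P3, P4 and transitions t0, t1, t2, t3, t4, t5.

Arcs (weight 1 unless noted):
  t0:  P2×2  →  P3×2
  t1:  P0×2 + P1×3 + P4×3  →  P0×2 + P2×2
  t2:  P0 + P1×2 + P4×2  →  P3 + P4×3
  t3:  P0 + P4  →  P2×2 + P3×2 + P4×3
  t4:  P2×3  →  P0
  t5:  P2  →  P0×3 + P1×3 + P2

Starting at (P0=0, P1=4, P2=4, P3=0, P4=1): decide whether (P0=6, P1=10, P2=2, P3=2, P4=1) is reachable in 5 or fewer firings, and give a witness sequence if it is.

YES — reachable via ⟨t0, t5, t5⟩ (3 firings)

step 1: fire t0:  (P0=0, P1=4, P2=4, P3=0, P4=1) → (P0=0, P1=4, P2=2, P3=2, P4=1)
step 2: fire t5:  (P0=0, P1=4, P2=2, P3=2, P4=1) → (P0=3, P1=7, P2=2, P3=2, P4=1)
step 3: fire t5:  (P0=3, P1=7, P2=2, P3=2, P4=1) → (P0=6, P1=10, P2=2, P3=2, P4=1)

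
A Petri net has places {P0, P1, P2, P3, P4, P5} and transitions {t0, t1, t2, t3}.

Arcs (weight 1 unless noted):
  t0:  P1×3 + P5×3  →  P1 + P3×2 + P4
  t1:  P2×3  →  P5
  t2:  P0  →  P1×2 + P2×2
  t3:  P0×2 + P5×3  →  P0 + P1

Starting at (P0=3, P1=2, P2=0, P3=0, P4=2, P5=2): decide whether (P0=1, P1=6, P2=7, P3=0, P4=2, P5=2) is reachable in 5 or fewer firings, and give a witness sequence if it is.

depth 0: 1 marking
depth 1: 2 markings reached so far
depth 2: 3 markings reached so far
depth 3: 5 markings reached so far
depth 4: 7 markings reached so far
depth 5: 9 markings reached so far
target is not among the 9 markings reachable within 5 steps

NO — not reachable within 5 firings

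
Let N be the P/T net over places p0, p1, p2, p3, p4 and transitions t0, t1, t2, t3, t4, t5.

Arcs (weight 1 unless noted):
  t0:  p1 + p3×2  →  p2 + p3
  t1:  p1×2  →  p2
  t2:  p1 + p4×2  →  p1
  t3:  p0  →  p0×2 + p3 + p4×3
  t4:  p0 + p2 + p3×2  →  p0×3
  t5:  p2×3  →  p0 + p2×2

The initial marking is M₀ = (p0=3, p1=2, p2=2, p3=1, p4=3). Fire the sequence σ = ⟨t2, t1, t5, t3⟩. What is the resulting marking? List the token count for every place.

(p0=5, p1=0, p2=2, p3=2, p4=4)

step 1: fire t2:  (p0=3, p1=2, p2=2, p3=1, p4=3) → (p0=3, p1=2, p2=2, p3=1, p4=1)
step 2: fire t1:  (p0=3, p1=2, p2=2, p3=1, p4=1) → (p0=3, p1=0, p2=3, p3=1, p4=1)
step 3: fire t5:  (p0=3, p1=0, p2=3, p3=1, p4=1) → (p0=4, p1=0, p2=2, p3=1, p4=1)
step 4: fire t3:  (p0=4, p1=0, p2=2, p3=1, p4=1) → (p0=5, p1=0, p2=2, p3=2, p4=4)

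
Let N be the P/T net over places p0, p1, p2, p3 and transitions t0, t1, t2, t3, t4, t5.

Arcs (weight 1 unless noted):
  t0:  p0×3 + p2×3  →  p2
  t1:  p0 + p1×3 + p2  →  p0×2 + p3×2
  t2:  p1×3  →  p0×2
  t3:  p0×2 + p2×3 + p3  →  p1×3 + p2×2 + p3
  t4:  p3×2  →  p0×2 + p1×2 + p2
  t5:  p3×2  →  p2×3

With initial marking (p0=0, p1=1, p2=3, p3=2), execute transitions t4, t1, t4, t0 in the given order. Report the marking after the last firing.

step 1: fire t4:  (p0=0, p1=1, p2=3, p3=2) → (p0=2, p1=3, p2=4, p3=0)
step 2: fire t1:  (p0=2, p1=3, p2=4, p3=0) → (p0=3, p1=0, p2=3, p3=2)
step 3: fire t4:  (p0=3, p1=0, p2=3, p3=2) → (p0=5, p1=2, p2=4, p3=0)
step 4: fire t0:  (p0=5, p1=2, p2=4, p3=0) → (p0=2, p1=2, p2=2, p3=0)

(p0=2, p1=2, p2=2, p3=0)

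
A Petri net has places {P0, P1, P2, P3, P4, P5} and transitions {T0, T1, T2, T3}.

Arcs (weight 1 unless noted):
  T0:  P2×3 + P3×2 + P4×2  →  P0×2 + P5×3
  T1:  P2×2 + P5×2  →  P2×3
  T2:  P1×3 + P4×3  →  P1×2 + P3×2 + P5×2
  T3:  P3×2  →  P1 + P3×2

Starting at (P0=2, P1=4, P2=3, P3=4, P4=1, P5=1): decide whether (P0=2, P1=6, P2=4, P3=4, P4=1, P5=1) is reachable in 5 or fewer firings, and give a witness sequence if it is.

depth 0: 1 marking
depth 1: 2 markings reached so far
depth 2: 3 markings reached so far
depth 3: 4 markings reached so far
depth 4: 5 markings reached so far
depth 5: 6 markings reached so far
target is not among the 6 markings reachable within 5 steps

NO — not reachable within 5 firings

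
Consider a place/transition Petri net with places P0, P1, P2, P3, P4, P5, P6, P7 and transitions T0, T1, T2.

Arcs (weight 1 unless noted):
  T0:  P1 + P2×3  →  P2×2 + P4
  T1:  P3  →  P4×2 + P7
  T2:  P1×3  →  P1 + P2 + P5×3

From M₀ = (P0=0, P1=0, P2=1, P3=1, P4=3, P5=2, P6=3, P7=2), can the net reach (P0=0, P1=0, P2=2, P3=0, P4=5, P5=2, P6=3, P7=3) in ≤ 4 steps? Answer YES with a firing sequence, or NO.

NO — not reachable within 4 firings

depth 0: 1 marking
depth 1: 2 markings reached so far
depth 2: 2 markings reached so far
(frontier empty at depth 2; search complete)
target is not among the 2 markings reachable within 4 steps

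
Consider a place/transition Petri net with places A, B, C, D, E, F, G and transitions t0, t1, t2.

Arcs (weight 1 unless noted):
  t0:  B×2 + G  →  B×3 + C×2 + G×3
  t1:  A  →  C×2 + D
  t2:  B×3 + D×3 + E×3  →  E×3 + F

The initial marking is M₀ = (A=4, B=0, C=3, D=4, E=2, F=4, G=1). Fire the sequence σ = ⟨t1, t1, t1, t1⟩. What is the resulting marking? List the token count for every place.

(A=0, B=0, C=11, D=8, E=2, F=4, G=1)

step 1: fire t1:  (A=4, B=0, C=3, D=4, E=2, F=4, G=1) → (A=3, B=0, C=5, D=5, E=2, F=4, G=1)
step 2: fire t1:  (A=3, B=0, C=5, D=5, E=2, F=4, G=1) → (A=2, B=0, C=7, D=6, E=2, F=4, G=1)
step 3: fire t1:  (A=2, B=0, C=7, D=6, E=2, F=4, G=1) → (A=1, B=0, C=9, D=7, E=2, F=4, G=1)
step 4: fire t1:  (A=1, B=0, C=9, D=7, E=2, F=4, G=1) → (A=0, B=0, C=11, D=8, E=2, F=4, G=1)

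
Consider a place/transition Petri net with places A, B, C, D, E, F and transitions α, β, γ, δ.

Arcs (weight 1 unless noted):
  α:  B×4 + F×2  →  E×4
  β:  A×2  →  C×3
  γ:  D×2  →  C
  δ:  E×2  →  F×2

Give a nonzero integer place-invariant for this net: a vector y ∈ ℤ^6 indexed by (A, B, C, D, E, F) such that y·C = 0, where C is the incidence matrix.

Incidence matrix C (rows=places, cols=transitions):
        α    β    γ    δ
    A   0   -2    0    0
    B  -4    0    0    0
    C   0    3    1    0
    D   0    0   -2    0
    E   4    0    0   -2
    F  -2    0    0    2

Candidate y = [3, 0, 2, 1, 0, 0]; check y·C column-wise:
  col α: 3·0 + 0·-4 + 2·0 + 1·0 + 0·4 + 0·-2 = 0
  col β: 3·-2 + 2·3 + 1·0 = 0
  col γ: 3·0 + 2·1 + 1·-2 = 0
  col δ: 3·0 + 2·0 + 1·0 + 0·-2 + 0·2 = 0

y = (A:3, B:0, C:2, D:1, E:0, F:0)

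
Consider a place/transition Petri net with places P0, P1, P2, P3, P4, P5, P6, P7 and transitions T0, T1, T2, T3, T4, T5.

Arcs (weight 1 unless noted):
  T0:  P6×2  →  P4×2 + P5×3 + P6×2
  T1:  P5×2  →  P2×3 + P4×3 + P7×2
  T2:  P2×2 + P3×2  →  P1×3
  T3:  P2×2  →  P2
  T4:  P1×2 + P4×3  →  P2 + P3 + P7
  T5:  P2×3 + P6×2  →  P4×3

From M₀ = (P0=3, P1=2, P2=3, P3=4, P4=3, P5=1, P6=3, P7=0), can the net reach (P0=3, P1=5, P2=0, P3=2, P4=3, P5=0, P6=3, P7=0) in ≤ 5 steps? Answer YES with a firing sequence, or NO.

NO — not reachable within 5 firings

depth 0: 1 marking
depth 1: 6 markings reached so far
depth 2: 17 markings reached so far
depth 3: 37 markings reached so far
depth 4: 71 markings reached so far
depth 5: 126 markings reached so far
target is not among the 126 markings reachable within 5 steps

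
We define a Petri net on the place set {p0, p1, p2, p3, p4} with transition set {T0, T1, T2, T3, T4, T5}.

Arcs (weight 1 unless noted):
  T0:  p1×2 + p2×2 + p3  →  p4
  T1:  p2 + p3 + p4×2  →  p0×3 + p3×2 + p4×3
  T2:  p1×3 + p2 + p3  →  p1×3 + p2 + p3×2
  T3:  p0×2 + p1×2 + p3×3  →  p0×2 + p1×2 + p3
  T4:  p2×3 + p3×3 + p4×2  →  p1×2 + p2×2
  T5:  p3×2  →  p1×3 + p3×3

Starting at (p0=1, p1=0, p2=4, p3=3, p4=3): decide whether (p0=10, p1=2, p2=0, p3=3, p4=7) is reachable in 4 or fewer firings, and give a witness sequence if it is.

NO — not reachable within 4 firings

depth 0: 1 marking
depth 1: 4 markings reached so far
depth 2: 11 markings reached so far
depth 3: 28 markings reached so far
depth 4: 62 markings reached so far
target is not among the 62 markings reachable within 4 steps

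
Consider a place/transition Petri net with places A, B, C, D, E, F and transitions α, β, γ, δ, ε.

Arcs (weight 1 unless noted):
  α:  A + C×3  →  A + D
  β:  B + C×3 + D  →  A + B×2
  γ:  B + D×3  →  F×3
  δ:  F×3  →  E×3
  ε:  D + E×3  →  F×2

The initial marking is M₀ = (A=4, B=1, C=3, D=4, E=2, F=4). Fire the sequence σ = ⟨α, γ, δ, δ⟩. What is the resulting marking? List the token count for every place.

step 1: fire α:  (A=4, B=1, C=3, D=4, E=2, F=4) → (A=4, B=1, C=0, D=5, E=2, F=4)
step 2: fire γ:  (A=4, B=1, C=0, D=5, E=2, F=4) → (A=4, B=0, C=0, D=2, E=2, F=7)
step 3: fire δ:  (A=4, B=0, C=0, D=2, E=2, F=7) → (A=4, B=0, C=0, D=2, E=5, F=4)
step 4: fire δ:  (A=4, B=0, C=0, D=2, E=5, F=4) → (A=4, B=0, C=0, D=2, E=8, F=1)

(A=4, B=0, C=0, D=2, E=8, F=1)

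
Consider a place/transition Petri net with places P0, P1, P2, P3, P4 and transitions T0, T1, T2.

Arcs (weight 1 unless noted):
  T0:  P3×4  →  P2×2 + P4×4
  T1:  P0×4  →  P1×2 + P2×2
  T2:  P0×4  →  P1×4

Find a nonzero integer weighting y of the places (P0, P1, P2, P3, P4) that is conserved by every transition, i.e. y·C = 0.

y = (P0:2, P1:2, P2:2, P3:1, P4:0)

Incidence matrix C (rows=places, cols=transitions):
       T0   T1   T2
   P0   0   -4   -4
   P1   0    2    4
   P2   2    2    0
   P3  -4    0    0
   P4   4    0    0

Candidate y = [2, 2, 2, 1, 0]; check y·C column-wise:
  col T0: 2·0 + 2·0 + 2·2 + 1·-4 + 0·4 = 0
  col T1: 2·-4 + 2·2 + 2·2 + 1·0 = 0
  col T2: 2·-4 + 2·4 + 2·0 + 1·0 = 0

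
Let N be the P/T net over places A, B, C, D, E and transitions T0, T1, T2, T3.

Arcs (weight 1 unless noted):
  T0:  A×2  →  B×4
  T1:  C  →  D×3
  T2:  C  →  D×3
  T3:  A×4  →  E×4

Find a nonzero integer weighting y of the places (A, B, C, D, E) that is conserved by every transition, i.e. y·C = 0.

Incidence matrix C (rows=places, cols=transitions):
       T0   T1   T2   T3
    A  -2    0    0   -4
    B   4    0    0    0
    C   0   -1   -1    0
    D   0    3    3    0
    E   0    0    0    4

Candidate y = [0, 0, 3, 1, 0]; check y·C column-wise:
  col T0: 0·-2 + 0·4 + 3·0 + 1·0 = 0
  col T1: 3·-1 + 1·3 = 0
  col T2: 3·-1 + 1·3 = 0
  col T3: 0·-4 + 3·0 + 1·0 + 0·4 = 0

y = (A:0, B:0, C:3, D:1, E:0)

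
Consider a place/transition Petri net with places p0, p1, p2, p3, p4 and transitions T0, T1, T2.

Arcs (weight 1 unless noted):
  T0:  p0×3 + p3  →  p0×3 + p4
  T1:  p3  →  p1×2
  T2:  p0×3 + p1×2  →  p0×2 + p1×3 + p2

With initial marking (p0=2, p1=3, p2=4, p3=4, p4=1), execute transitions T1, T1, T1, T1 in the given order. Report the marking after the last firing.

(p0=2, p1=11, p2=4, p3=0, p4=1)

step 1: fire T1:  (p0=2, p1=3, p2=4, p3=4, p4=1) → (p0=2, p1=5, p2=4, p3=3, p4=1)
step 2: fire T1:  (p0=2, p1=5, p2=4, p3=3, p4=1) → (p0=2, p1=7, p2=4, p3=2, p4=1)
step 3: fire T1:  (p0=2, p1=7, p2=4, p3=2, p4=1) → (p0=2, p1=9, p2=4, p3=1, p4=1)
step 4: fire T1:  (p0=2, p1=9, p2=4, p3=1, p4=1) → (p0=2, p1=11, p2=4, p3=0, p4=1)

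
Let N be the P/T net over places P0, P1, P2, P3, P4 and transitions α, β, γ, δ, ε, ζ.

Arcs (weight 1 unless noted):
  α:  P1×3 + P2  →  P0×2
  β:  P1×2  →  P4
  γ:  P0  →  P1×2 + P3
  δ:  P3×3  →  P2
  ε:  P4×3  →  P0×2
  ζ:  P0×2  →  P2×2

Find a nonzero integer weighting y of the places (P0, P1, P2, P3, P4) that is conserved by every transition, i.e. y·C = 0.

y = (P0:3, P1:1, P2:3, P3:1, P4:2)

Incidence matrix C (rows=places, cols=transitions):
        α    β    γ    δ    ε    ζ
   P0   2    0   -1    0    2   -2
   P1  -3   -2    2    0    0    0
   P2  -1    0    0    1    0    2
   P3   0    0    1   -3    0    0
   P4   0    1    0    0   -3    0

Candidate y = [3, 1, 3, 1, 2]; check y·C column-wise:
  col α: 3·2 + 1·-3 + 3·-1 + 1·0 + 2·0 = 0
  col β: 3·0 + 1·-2 + 3·0 + 1·0 + 2·1 = 0
  col γ: 3·-1 + 1·2 + 3·0 + 1·1 + 2·0 = 0
  col δ: 3·0 + 1·0 + 3·1 + 1·-3 + 2·0 = 0
  col ε: 3·2 + 1·0 + 3·0 + 1·0 + 2·-3 = 0
  col ζ: 3·-2 + 1·0 + 3·2 + 1·0 + 2·0 = 0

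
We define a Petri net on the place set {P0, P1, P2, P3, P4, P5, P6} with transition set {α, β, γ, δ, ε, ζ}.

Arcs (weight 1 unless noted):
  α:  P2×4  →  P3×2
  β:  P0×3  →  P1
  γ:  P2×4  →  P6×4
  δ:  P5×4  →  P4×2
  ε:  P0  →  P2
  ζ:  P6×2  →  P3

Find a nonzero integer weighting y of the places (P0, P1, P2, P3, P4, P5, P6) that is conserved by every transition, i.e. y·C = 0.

y = (P0:0, P1:0, P2:0, P3:0, P4:2, P5:1, P6:0)

Incidence matrix C (rows=places, cols=transitions):
        α    β    γ    δ    ε    ζ
   P0   0   -3    0    0   -1    0
   P1   0    1    0    0    0    0
   P2  -4    0   -4    0    1    0
   P3   2    0    0    0    0    1
   P4   0    0    0    2    0    0
   P5   0    0    0   -4    0    0
   P6   0    0    4    0    0   -2

Candidate y = [0, 0, 0, 0, 2, 1, 0]; check y·C column-wise:
  col α: 0·-4 + 0·2 + 2·0 + 1·0 = 0
  col β: 0·-3 + 0·1 + 2·0 + 1·0 = 0
  col γ: 0·-4 + 2·0 + 1·0 + 0·4 = 0
  col δ: 2·2 + 1·-4 = 0
  col ε: 0·-1 + 0·1 + 2·0 + 1·0 = 0
  col ζ: 0·1 + 2·0 + 1·0 + 0·-2 = 0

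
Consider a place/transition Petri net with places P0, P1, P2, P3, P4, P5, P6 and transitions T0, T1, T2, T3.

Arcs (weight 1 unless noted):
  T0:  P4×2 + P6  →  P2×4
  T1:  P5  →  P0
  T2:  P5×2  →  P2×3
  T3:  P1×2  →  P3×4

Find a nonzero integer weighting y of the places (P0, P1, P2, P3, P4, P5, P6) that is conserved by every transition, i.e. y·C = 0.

y = (P0:0, P1:2, P2:0, P3:1, P4:0, P5:0, P6:0)

Incidence matrix C (rows=places, cols=transitions):
       T0   T1   T2   T3
   P0   0    1    0    0
   P1   0    0    0   -2
   P2   4    0    3    0
   P3   0    0    0    4
   P4  -2    0    0    0
   P5   0   -1   -2    0
   P6  -1    0    0    0

Candidate y = [0, 2, 0, 1, 0, 0, 0]; check y·C column-wise:
  col T0: 2·0 + 0·4 + 1·0 + 0·-2 + 0·-1 = 0
  col T1: 0·1 + 2·0 + 1·0 + 0·-1 = 0
  col T2: 2·0 + 0·3 + 1·0 + 0·-2 = 0
  col T3: 2·-2 + 1·4 = 0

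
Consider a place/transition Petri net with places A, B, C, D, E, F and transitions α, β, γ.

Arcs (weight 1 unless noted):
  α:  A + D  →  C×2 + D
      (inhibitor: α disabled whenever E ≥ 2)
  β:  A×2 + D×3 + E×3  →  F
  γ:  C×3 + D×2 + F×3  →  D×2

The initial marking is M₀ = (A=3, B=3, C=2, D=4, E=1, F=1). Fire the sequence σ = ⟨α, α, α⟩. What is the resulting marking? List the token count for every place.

step 1: fire α:  (A=3, B=3, C=2, D=4, E=1, F=1) → (A=2, B=3, C=4, D=4, E=1, F=1)
step 2: fire α:  (A=2, B=3, C=4, D=4, E=1, F=1) → (A=1, B=3, C=6, D=4, E=1, F=1)
step 3: fire α:  (A=1, B=3, C=6, D=4, E=1, F=1) → (A=0, B=3, C=8, D=4, E=1, F=1)

(A=0, B=3, C=8, D=4, E=1, F=1)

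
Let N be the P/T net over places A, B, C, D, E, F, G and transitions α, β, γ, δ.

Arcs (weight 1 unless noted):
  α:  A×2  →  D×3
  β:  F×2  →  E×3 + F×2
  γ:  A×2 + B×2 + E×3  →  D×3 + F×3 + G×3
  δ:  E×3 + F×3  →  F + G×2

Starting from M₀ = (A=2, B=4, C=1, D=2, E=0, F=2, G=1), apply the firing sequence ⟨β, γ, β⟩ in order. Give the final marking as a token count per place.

step 1: fire β:  (A=2, B=4, C=1, D=2, E=0, F=2, G=1) → (A=2, B=4, C=1, D=2, E=3, F=2, G=1)
step 2: fire γ:  (A=2, B=4, C=1, D=2, E=3, F=2, G=1) → (A=0, B=2, C=1, D=5, E=0, F=5, G=4)
step 3: fire β:  (A=0, B=2, C=1, D=5, E=0, F=5, G=4) → (A=0, B=2, C=1, D=5, E=3, F=5, G=4)

(A=0, B=2, C=1, D=5, E=3, F=5, G=4)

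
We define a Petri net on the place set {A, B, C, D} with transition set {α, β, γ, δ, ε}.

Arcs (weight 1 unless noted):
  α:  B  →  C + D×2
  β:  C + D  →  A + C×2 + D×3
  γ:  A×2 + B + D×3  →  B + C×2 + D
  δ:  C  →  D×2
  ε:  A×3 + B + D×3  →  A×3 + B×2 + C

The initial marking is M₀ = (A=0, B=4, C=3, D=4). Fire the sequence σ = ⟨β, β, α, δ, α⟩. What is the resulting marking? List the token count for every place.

step 1: fire β:  (A=0, B=4, C=3, D=4) → (A=1, B=4, C=4, D=6)
step 2: fire β:  (A=1, B=4, C=4, D=6) → (A=2, B=4, C=5, D=8)
step 3: fire α:  (A=2, B=4, C=5, D=8) → (A=2, B=3, C=6, D=10)
step 4: fire δ:  (A=2, B=3, C=6, D=10) → (A=2, B=3, C=5, D=12)
step 5: fire α:  (A=2, B=3, C=5, D=12) → (A=2, B=2, C=6, D=14)

(A=2, B=2, C=6, D=14)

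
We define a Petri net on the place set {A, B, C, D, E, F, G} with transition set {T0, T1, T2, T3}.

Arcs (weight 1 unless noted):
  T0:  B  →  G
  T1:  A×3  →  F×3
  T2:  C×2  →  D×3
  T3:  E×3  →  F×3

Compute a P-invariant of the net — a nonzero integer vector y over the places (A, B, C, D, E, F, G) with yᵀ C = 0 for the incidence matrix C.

y = (A:0, B:0, C:3, D:2, E:0, F:0, G:0)

Incidence matrix C (rows=places, cols=transitions):
       T0   T1   T2   T3
    A   0   -3    0    0
    B  -1    0    0    0
    C   0    0   -2    0
    D   0    0    3    0
    E   0    0    0   -3
    F   0    3    0    3
    G   1    0    0    0

Candidate y = [0, 0, 3, 2, 0, 0, 0]; check y·C column-wise:
  col T0: 0·-1 + 3·0 + 2·0 + 0·1 = 0
  col T1: 0·-3 + 3·0 + 2·0 + 0·3 = 0
  col T2: 3·-2 + 2·3 = 0
  col T3: 3·0 + 2·0 + 0·-3 + 0·3 = 0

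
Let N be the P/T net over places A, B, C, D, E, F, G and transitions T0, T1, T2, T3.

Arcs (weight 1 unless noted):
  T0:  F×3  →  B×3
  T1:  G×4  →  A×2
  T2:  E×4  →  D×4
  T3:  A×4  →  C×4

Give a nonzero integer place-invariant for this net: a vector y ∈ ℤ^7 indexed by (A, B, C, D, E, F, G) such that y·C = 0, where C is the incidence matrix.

y = (A:0, B:0, C:0, D:1, E:1, F:0, G:0)

Incidence matrix C (rows=places, cols=transitions):
       T0   T1   T2   T3
    A   0    2    0   -4
    B   3    0    0    0
    C   0    0    0    4
    D   0    0    4    0
    E   0    0   -4    0
    F  -3    0    0    0
    G   0   -4    0    0

Candidate y = [0, 0, 0, 1, 1, 0, 0]; check y·C column-wise:
  col T0: 0·3 + 1·0 + 1·0 + 0·-3 = 0
  col T1: 0·2 + 1·0 + 1·0 + 0·-4 = 0
  col T2: 1·4 + 1·-4 = 0
  col T3: 0·-4 + 0·4 + 1·0 + 1·0 = 0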